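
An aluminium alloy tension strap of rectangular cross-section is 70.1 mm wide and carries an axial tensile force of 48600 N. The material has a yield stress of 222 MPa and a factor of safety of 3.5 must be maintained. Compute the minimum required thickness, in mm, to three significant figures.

t = 10.9 mm

σ_allow = 222/3.5 = 63.43 MPa.
Required area A = F/σ_allow = 48600/63.43 = 766.2 mm².
t = A/w = 766.2/70.1 = 10.93 mm.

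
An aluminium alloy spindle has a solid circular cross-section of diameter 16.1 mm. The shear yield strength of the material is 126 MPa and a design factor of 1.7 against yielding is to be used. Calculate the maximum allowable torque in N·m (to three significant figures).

T_allow = 60.7 N·m

τ_allow = 126/1.7 = 74.12 MPa.
For a solid shaft T_allow = τ_allow·πd³/16; πd³/16 = π×16.1³/16 = 819.4 mm³.
T_allow = 74.12×819.4 = 60730 N·mm = 60.73 N·m.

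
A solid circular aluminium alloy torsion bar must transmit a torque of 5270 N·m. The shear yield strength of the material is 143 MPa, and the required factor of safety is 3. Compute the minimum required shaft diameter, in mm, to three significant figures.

d = 82.6 mm

Allowable shear stress τ_allow = 143/3 = 47.67 MPa.
For a solid shaft τ = 16T/(πd³), so d³ = 16T/(π τ_allow) = 16×5270000/(π×47.67) = 563100 mm³.
d = (563100)^(1/3) = 82.58 mm.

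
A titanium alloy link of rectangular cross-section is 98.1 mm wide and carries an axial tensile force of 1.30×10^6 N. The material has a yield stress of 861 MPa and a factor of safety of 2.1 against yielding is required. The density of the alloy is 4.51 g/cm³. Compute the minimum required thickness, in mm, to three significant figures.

t = 32.3 mm

σ_allow = 861/2.1 = 410.0 MPa.
Required area A = F/σ_allow = 1300000/410.0 = 3171 mm².
t = A/w = 3171/98.1 = 32.32 mm.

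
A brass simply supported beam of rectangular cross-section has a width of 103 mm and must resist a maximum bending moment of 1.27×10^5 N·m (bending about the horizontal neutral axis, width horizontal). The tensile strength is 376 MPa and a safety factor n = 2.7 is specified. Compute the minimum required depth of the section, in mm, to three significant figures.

h = 230 mm

σ_allow = 376/2.7 = 139.3 MPa.
For a rectangular section σ = 6M/(bh²), so h² = 6M/(b σ_allow) = 6×1.2700×10^8/(103×139.3) = 53120 mm².
h = 230.5 mm.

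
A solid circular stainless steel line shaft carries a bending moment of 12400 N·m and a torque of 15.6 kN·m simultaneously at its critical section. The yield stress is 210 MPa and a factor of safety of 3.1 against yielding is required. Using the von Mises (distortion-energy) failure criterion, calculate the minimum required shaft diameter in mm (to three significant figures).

d = 140 mm

σ_allow = σ_y/n = 210/3.1 = 67.74 MPa.
For a solid shaft σ_b = 32M/(πd³) and τ = 16T/(πd³), so the von Mises stress is σ' = (16/πd³)·√(4M²+3T²).
√(4M²+3T²) = √(4×(1.240×10^7)² + 3×(1.560×10^7)²) = 3.668×10^7 N·mm.
d³ = 16×3.668×10^7/(π×67.74) = 2.757×10^6 mm³.
d = 140.2 mm.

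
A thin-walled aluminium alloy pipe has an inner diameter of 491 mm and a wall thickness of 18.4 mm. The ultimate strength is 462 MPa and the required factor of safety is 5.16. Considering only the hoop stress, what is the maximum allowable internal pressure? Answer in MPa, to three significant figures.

p_allow = 6.71 MPa

σ_allow = 462/5.16 = 89.53 MPa.
σ_h = pD/(2t) → p_allow = 2σ_allow t/D = 2×89.53×18.4/491 = 6.711 MPa.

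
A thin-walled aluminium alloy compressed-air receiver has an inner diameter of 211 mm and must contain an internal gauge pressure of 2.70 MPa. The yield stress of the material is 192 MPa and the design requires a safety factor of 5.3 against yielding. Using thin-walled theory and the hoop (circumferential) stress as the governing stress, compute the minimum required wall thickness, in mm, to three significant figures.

σ_allow = 192/5.3 = 36.23 MPa.
Hoop stress σ_h = pD/(2t), so t = pD/(2σ_allow) = 2.70×211/(2×36.23) = 7.863 mm.

t = 7.86 mm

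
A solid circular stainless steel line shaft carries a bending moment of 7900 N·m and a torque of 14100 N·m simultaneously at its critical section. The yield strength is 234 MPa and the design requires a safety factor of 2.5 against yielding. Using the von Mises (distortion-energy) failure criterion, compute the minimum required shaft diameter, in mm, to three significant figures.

d = 117 mm

σ_allow = σ_y/n = 234/2.5 = 93.60 MPa.
For a solid shaft σ_b = 32M/(πd³) and τ = 16T/(πd³), so the von Mises stress is σ' = (16/πd³)·√(4M²+3T²).
√(4M²+3T²) = √(4×(7.900×10^6)² + 3×(1.410×10^7)²) = 2.909×10^7 N·mm.
d³ = 16×2.909×10^7/(π×93.60) = 1.583×10^6 mm³.
d = 116.5 mm.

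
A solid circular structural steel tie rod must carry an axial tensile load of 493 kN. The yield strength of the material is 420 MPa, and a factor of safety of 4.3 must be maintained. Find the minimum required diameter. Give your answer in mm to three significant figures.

Allowable stress σ_allow = 420/4.3 = 97.67 MPa.
Required area A = F/σ_allow = 493000/97.67 = 5047 mm².
A = πd²/4 → d = √(4A/π) = 80.17 mm.

d = 80.2 mm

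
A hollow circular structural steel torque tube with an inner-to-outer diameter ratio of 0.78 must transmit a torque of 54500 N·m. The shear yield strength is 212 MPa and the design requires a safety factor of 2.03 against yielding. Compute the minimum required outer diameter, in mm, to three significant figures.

d_o = 162 mm

τ_allow = 212/2.03 = 104.4 MPa.
For a hollow shaft τ = 16T/[πd_o³(1−k⁴)] with k = 0.78, so 1−k⁴ = 0.6298.
d_o³ = 16T/[π τ_allow (1−k⁴)] = 16×5.4500×10^7/(π×104.4×0.6298) = 4.220×10^6 mm³.
d_o = 161.6 mm.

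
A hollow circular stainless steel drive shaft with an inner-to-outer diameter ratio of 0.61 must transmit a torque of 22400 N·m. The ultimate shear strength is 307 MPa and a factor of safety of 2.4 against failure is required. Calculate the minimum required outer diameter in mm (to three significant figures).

τ_allow = 307/2.4 = 127.9 MPa.
For a hollow shaft τ = 16T/[πd_o³(1−k⁴)] with k = 0.61, so 1−k⁴ = 0.8615.
d_o³ = 16T/[π τ_allow (1−k⁴)] = 16×2.2400×10^7/(π×127.9×0.8615) = 1.035×10^6 mm³.
d_o = 101.2 mm.

d_o = 101 mm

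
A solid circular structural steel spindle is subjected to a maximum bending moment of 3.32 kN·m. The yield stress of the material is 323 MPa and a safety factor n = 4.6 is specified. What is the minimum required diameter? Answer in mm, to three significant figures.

σ_allow = 323/4.6 = 70.22 MPa.
For a solid circular section σ = 32M/(πd³), so d³ = 32M/(π σ_allow) = 32×3320000/(π×70.22) = 481600 mm³.
d = 78.38 mm.

d = 78.4 mm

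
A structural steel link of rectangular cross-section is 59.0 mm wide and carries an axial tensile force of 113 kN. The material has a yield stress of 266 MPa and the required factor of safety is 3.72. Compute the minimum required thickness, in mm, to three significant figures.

σ_allow = 266/3.72 = 71.51 MPa.
Required area A = F/σ_allow = 113000/71.51 = 1580 mm².
t = A/w = 1580/59.0 = 26.78 mm.

t = 26.8 mm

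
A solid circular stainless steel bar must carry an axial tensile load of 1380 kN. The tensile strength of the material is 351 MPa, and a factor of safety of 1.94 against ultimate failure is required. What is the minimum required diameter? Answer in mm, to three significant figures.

d = 98.5 mm

Allowable stress σ_allow = 351/1.94 = 180.9 MPa.
Required area A = F/σ_allow = 1380000/180.9 = 7627 mm².
A = πd²/4 → d = √(4A/π) = 98.55 mm.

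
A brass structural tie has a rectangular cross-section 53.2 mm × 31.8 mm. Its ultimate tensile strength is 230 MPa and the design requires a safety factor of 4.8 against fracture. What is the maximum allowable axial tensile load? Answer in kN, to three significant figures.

σ_allow = 230/4.8 = 47.92 MPa.
A = 53.2×31.8 = 1692 mm².
F_allow = σ_allow × A = 47.92×1692 = 81060 N.

F_allow = 81.1 kN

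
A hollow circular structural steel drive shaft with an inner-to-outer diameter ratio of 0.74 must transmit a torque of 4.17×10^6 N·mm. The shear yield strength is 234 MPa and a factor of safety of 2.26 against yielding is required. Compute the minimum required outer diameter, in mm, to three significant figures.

τ_allow = 234/2.26 = 103.5 MPa.
For a hollow shaft τ = 16T/[πd_o³(1−k⁴)] with k = 0.74, so 1−k⁴ = 0.7001.
d_o³ = 16T/[π τ_allow (1−k⁴)] = 16×4170000/(π×103.5×0.7001) = 293000 mm³.
d_o = 66.42 mm.

d_o = 66.4 mm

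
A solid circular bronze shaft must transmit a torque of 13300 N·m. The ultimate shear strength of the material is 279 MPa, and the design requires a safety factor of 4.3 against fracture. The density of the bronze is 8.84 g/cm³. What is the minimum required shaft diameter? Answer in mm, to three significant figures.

Allowable shear stress τ_allow = 279/4.3 = 64.88 MPa.
For a solid shaft τ = 16T/(πd³), so d³ = 16T/(π τ_allow) = 16×1.3300×10^7/(π×64.88) = 1.044×10^6 mm³.
d = (1.044×10^6)^(1/3) = 101.4 mm.

d = 101 mm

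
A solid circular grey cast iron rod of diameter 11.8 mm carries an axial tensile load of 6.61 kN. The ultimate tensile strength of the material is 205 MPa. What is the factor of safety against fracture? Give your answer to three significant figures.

n = 3.39

A = πd²/4 = 109.4 mm².
σ = F/A = 6610.0/109.4 = 60.44 MPa.
n = 205/60.44 = 3.392.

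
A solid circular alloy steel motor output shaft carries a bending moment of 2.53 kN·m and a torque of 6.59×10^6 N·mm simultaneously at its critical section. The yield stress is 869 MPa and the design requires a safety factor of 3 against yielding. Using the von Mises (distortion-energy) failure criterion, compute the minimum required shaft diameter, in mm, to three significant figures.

d = 60.3 mm

σ_allow = σ_y/n = 869/3 = 289.7 MPa.
For a solid shaft σ_b = 32M/(πd³) and τ = 16T/(πd³), so the von Mises stress is σ' = (16/πd³)·√(4M²+3T²).
√(4M²+3T²) = √(4×(2.530×10^6)² + 3×(6.590×10^6)²) = 1.249×10^7 N·mm.
d³ = 16×1.249×10^7/(π×289.7) = 219500 mm³.
d = 60.32 mm.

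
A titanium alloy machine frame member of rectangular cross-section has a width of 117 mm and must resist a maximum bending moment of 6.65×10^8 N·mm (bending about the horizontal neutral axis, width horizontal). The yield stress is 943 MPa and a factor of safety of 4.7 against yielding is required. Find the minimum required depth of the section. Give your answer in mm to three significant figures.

σ_allow = 943/4.7 = 200.6 MPa.
For a rectangular section σ = 6M/(bh²), so h² = 6M/(b σ_allow) = 6×6.6500×10^8/(117×200.6) = 170000 mm².
h = 412.3 mm.

h = 412 mm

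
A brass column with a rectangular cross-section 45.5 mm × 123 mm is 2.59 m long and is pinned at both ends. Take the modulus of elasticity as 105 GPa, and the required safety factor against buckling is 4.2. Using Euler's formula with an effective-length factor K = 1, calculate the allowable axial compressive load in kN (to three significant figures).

P_allow = 35.5 kN

Buckling occurs about the weak axis: I_min = h·b³/12 = 123×45.5³/12 = 965500 mm⁴ (b = 45.5 mm is the smaller dimension).
Effective length L_e = KL = 1×2.59 m = 2590 mm.
Euler critical load P_cr = π²EI/L_e² = π²×105000×965500/2590² = 149200 N.
P_allow = P_cr/n = 149200/4.2 = 35510 N.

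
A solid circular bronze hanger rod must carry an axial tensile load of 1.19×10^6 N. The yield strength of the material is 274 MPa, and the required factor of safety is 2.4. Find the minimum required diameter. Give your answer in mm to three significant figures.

d = 115 mm

Allowable stress σ_allow = 274/2.4 = 114.2 MPa.
Required area A = F/σ_allow = 1190000/114.2 = 10420 mm².
A = πd²/4 → d = √(4A/π) = 115.2 mm.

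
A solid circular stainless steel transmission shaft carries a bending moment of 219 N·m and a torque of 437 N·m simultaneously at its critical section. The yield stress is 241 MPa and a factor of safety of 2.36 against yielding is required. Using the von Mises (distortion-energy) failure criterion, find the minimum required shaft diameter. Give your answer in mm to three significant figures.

σ_allow = σ_y/n = 241/2.36 = 102.1 MPa.
For a solid shaft σ_b = 32M/(πd³) and τ = 16T/(πd³), so the von Mises stress is σ' = (16/πd³)·√(4M²+3T²).
√(4M²+3T²) = √(4×(219000)² + 3×(437000)²) = 874500 N·mm.
d³ = 16×874500/(π×102.1) = 43610 mm³.
d = 35.20 mm.

d = 35.2 mm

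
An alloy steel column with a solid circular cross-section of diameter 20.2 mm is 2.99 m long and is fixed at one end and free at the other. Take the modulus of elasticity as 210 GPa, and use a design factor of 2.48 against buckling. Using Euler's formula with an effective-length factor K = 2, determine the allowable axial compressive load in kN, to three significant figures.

I = πd⁴/64 = π×20.2⁴/64 = 8173 mm⁴.
Effective length L_e = KL = 2×2.99 m = 5980 mm.
Euler critical load P_cr = π²EI/L_e² = π²×210000×8173/5980² = 473.7 N.
P_allow = P_cr/n = 473.7/2.48 = 191.0 N.

P_allow = 0.191 kN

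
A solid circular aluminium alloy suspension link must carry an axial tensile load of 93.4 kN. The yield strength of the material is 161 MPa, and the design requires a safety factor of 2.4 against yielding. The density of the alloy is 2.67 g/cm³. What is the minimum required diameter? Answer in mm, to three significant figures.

d = 42.1 mm

Allowable stress σ_allow = 161/2.4 = 67.08 MPa.
Required area A = F/σ_allow = 93400/67.08 = 1392 mm².
A = πd²/4 → d = √(4A/π) = 42.10 mm.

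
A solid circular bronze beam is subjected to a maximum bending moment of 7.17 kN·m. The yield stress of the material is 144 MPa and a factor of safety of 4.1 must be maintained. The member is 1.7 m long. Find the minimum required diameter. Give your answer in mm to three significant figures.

d = 128 mm

σ_allow = 144/4.1 = 35.12 MPa.
For a solid circular section σ = 32M/(πd³), so d³ = 32M/(π σ_allow) = 32×7170000/(π×35.12) = 2.079×10^6 mm³.
d = 127.6 mm.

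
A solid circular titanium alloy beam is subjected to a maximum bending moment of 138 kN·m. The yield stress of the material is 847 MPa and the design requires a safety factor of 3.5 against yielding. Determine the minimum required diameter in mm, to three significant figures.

σ_allow = 847/3.5 = 242.0 MPa.
For a solid circular section σ = 32M/(πd³), so d³ = 32M/(π σ_allow) = 32×1.3800×10^8/(π×242.0) = 5.808×10^6 mm³.
d = 179.8 mm.

d = 180 mm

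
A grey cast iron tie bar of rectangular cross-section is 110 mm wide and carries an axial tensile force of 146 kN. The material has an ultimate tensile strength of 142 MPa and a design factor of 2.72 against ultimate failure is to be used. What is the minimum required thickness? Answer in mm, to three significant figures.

t = 25.4 mm

σ_allow = 142/2.72 = 52.21 MPa.
Required area A = F/σ_allow = 146000/52.21 = 2797 mm².
t = A/w = 2797/110 = 25.42 mm.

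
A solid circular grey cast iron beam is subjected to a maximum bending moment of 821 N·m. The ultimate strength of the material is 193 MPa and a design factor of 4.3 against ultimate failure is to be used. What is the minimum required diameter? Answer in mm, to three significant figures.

d = 57.1 mm

σ_allow = 193/4.3 = 44.88 MPa.
For a solid circular section σ = 32M/(πd³), so d³ = 32M/(π σ_allow) = 32×821000/(π×44.88) = 186300 mm³.
d = 57.12 mm.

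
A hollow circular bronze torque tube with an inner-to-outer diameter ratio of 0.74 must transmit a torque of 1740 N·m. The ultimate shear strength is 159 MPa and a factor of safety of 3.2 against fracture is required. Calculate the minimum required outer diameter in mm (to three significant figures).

τ_allow = 159/3.2 = 49.69 MPa.
For a hollow shaft τ = 16T/[πd_o³(1−k⁴)] with k = 0.74, so 1−k⁴ = 0.7001.
d_o³ = 16T/[π τ_allow (1−k⁴)] = 16×1740000/(π×49.69×0.7001) = 254700 mm³.
d_o = 63.39 mm.

d_o = 63.4 mm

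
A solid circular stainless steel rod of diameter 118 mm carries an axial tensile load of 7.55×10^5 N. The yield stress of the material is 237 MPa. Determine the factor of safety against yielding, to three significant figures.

A = πd²/4 = 10940 mm².
σ = F/A = 755000/10940 = 69.04 MPa.
n = 237/69.04 = 3.433.

n = 3.43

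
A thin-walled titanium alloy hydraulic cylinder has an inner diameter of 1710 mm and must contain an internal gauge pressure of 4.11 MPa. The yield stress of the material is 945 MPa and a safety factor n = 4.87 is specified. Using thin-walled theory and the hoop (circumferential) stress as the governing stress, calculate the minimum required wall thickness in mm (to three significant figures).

σ_allow = 945/4.87 = 194.0 MPa.
Hoop stress σ_h = pD/(2t), so t = pD/(2σ_allow) = 4.11×1710/(2×194.0) = 18.11 mm.

t = 18.1 mm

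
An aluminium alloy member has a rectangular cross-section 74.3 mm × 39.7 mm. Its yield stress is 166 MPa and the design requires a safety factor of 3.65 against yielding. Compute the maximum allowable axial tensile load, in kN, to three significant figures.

σ_allow = 166/3.65 = 45.48 MPa.
A = 74.3×39.7 = 2950 mm².
F_allow = σ_allow × A = 45.48×2950 = 134200 N.

F_allow = 134 kN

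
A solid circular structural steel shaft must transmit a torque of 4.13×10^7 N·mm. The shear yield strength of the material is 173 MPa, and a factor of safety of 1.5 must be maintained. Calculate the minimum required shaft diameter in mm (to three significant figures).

Allowable shear stress τ_allow = 173/1.5 = 115.3 MPa.
For a solid shaft τ = 16T/(πd³), so d³ = 16T/(π τ_allow) = 16×4.1300×10^7/(π×115.3) = 1.824×10^6 mm³.
d = (1.824×10^6)^(1/3) = 122.2 mm.

d = 122 mm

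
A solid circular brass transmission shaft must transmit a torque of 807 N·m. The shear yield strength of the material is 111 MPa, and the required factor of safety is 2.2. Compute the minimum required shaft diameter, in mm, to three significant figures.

Allowable shear stress τ_allow = 111/2.2 = 50.45 MPa.
For a solid shaft τ = 16T/(πd³), so d³ = 16T/(π τ_allow) = 16×807000/(π×50.45) = 81460 mm³.
d = (81460)^(1/3) = 43.35 mm.

d = 43.3 mm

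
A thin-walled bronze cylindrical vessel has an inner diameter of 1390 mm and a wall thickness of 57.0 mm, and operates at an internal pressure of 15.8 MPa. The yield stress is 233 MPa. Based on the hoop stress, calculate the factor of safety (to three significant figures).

n = 1.21

σ_h = pD/(2t) = 15.8×1390/(2×57.0) = 192.6 MPa.
n = 233/192.6 = 1.209.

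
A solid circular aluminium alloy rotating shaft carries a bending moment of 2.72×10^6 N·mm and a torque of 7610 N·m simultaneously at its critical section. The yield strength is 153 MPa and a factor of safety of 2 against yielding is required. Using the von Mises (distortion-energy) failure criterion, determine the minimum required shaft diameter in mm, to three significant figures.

d = 98.3 mm

σ_allow = σ_y/n = 153/2 = 76.50 MPa.
For a solid shaft σ_b = 32M/(πd³) and τ = 16T/(πd³), so the von Mises stress is σ' = (16/πd³)·√(4M²+3T²).
√(4M²+3T²) = √(4×(2.720×10^6)² + 3×(7.610×10^6)²) = 1.426×10^7 N·mm.
d³ = 16×1.426×10^7/(π×76.50) = 949300 mm³.
d = 98.28 mm.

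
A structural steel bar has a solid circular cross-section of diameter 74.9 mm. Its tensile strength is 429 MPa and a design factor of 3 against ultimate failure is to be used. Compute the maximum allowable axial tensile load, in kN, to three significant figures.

σ_allow = 429/3 = 143.0 MPa.
A = πd²/4 = π×74.9²/4 = 4406 mm².
F_allow = σ_allow × A = 143.0×4406 = 630100 N.

F_allow = 630 kN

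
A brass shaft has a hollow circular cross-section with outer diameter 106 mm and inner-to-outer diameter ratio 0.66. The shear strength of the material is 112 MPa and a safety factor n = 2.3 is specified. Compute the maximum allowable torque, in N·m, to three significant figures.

T_allow = 9230 N·m

τ_allow = 112/2.3 = 48.70 MPa.
For a hollow shaft T_allow = τ_allow·πd_o³(1−k⁴)/16 with 1−k⁴ = 0.8103, so πd_o³(1−k⁴)/16 = 189500 mm³.
T_allow = 48.70×189500 = 9.227×10^6 N·mm = 9227 N·m.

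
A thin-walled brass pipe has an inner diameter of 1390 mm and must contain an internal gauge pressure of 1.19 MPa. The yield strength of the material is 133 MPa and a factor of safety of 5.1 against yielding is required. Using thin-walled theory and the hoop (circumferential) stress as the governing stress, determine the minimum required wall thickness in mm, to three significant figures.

t = 31.7 mm

σ_allow = 133/5.1 = 26.08 MPa.
Hoop stress σ_h = pD/(2t), so t = pD/(2σ_allow) = 1.19×1390/(2×26.08) = 31.71 mm.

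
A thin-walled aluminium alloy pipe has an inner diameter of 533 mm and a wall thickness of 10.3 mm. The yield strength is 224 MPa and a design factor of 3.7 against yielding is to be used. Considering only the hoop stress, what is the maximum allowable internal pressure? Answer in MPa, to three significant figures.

σ_allow = 224/3.7 = 60.54 MPa.
σ_h = pD/(2t) → p_allow = 2σ_allow t/D = 2×60.54×10.3/533 = 2.340 MPa.

p_allow = 2.34 MPa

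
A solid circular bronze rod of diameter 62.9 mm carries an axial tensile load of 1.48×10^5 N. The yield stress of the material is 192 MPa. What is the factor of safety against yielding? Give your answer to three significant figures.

A = πd²/4 = 3107 mm².
σ = F/A = 148000/3107 = 47.63 MPa.
n = 192/47.63 = 4.031.

n = 4.03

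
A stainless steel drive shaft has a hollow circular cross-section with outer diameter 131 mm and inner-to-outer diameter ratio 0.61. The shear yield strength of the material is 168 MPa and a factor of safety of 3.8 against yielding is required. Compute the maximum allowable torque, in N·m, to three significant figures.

τ_allow = 168/3.8 = 44.21 MPa.
For a hollow shaft T_allow = τ_allow·πd_o³(1−k⁴)/16 with 1−k⁴ = 0.8615, so πd_o³(1−k⁴)/16 = 380300 mm³.
T_allow = 44.21×380300 = 1.681×10^7 N·mm = 16810 N·m.

T_allow = 16800 N·m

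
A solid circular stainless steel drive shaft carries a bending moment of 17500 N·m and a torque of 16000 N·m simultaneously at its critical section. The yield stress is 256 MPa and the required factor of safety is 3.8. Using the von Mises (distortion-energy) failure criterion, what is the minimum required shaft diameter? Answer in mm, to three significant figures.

σ_allow = σ_y/n = 256/3.8 = 67.37 MPa.
For a solid shaft σ_b = 32M/(πd³) and τ = 16T/(πd³), so the von Mises stress is σ' = (16/πd³)·√(4M²+3T²).
√(4M²+3T²) = √(4×(1.750×10^7)² + 3×(1.600×10^7)²) = 4.464×10^7 N·mm.
d³ = 16×4.464×10^7/(π×67.37) = 3.375×10^6 mm³.
d = 150.0 mm.

d = 150 mm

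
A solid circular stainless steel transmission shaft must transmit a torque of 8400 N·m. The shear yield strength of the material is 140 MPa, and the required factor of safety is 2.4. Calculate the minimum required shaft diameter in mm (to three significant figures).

d = 90.2 mm

Allowable shear stress τ_allow = 140/2.4 = 58.33 MPa.
For a solid shaft τ = 16T/(πd³), so d³ = 16T/(π τ_allow) = 16×8400000/(π×58.33) = 733400 mm³.
d = (733400)^(1/3) = 90.18 mm.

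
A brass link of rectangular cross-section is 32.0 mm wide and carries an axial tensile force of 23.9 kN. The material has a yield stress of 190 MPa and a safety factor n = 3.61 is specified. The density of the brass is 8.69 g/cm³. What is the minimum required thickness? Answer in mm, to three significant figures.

t = 14.2 mm

σ_allow = 190/3.61 = 52.63 MPa.
Required area A = F/σ_allow = 23900/52.63 = 454.1 mm².
t = A/w = 454.1/32.0 = 14.19 mm.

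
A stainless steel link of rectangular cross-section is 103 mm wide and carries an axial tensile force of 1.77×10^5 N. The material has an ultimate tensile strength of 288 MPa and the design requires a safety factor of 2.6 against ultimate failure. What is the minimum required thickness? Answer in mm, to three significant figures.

t = 15.5 mm

σ_allow = 288/2.6 = 110.8 MPa.
Required area A = F/σ_allow = 177000/110.8 = 1598 mm².
t = A/w = 1598/103 = 15.51 mm.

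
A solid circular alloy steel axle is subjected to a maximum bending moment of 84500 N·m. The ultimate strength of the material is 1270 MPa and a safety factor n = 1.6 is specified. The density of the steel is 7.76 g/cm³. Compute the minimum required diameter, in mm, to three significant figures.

σ_allow = 1270/1.6 = 793.8 MPa.
For a solid circular section σ = 32M/(πd³), so d³ = 32M/(π σ_allow) = 32×8.4500×10^7/(π×793.8) = 1.084×10^6 mm³.
d = 102.7 mm.

d = 103 mm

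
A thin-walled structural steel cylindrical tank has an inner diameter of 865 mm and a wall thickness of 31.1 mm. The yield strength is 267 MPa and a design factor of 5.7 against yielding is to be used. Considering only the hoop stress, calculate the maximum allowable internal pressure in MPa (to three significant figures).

σ_allow = 267/5.7 = 46.84 MPa.
σ_h = pD/(2t) → p_allow = 2σ_allow t/D = 2×46.84×31.1/865 = 3.368 MPa.

p_allow = 3.37 MPa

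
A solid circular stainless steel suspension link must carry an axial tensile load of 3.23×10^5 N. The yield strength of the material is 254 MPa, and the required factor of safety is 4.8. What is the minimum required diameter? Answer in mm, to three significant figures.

d = 88.2 mm

Allowable stress σ_allow = 254/4.8 = 52.92 MPa.
Required area A = F/σ_allow = 323000/52.92 = 6104 mm².
A = πd²/4 → d = √(4A/π) = 88.16 mm.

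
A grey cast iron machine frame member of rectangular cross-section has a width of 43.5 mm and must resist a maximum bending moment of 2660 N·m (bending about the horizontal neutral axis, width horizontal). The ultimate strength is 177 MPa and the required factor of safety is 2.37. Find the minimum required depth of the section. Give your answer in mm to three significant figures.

h = 70.1 mm

σ_allow = 177/2.37 = 74.68 MPa.
For a rectangular section σ = 6M/(bh²), so h² = 6M/(b σ_allow) = 6×2660000/(43.5×74.68) = 4913 mm².
h = 70.09 mm.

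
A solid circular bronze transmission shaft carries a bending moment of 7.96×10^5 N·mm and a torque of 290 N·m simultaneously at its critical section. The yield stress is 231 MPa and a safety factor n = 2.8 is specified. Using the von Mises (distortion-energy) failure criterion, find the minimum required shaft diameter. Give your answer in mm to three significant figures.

d = 46.9 mm

σ_allow = σ_y/n = 231/2.8 = 82.50 MPa.
For a solid shaft σ_b = 32M/(πd³) and τ = 16T/(πd³), so the von Mises stress is σ' = (16/πd³)·√(4M²+3T²).
√(4M²+3T²) = √(4×(796000)² + 3×(290000)²) = 1.669×10^6 N·mm.
d³ = 16×1.669×10^6/(π×82.50) = 103100 mm³.
d = 46.88 mm.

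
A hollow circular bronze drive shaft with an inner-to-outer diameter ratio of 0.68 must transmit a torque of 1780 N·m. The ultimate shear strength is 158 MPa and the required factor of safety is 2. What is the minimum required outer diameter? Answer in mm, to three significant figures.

τ_allow = 158/2 = 79.00 MPa.
For a hollow shaft τ = 16T/[πd_o³(1−k⁴)] with k = 0.68, so 1−k⁴ = 0.7862.
d_o³ = 16T/[π τ_allow (1−k⁴)] = 16×1780000/(π×79.00×0.7862) = 146000 mm³.
d_o = 52.65 mm.

d_o = 52.7 mm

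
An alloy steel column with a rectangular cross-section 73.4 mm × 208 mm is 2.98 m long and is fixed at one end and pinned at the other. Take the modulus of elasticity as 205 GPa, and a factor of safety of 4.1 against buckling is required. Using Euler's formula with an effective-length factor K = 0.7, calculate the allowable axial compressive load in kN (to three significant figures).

P_allow = 777 kN

Buckling occurs about the weak axis: I_min = h·b³/12 = 208×73.4³/12 = 6.854×10^6 mm⁴ (b = 73.4 mm is the smaller dimension).
Effective length L_e = KL = 0.7×2.98 m = 2086 mm.
Euler critical load P_cr = π²EI/L_e² = π²×205000×6.854×10^6/2086² = 3.187×10^6 N.
P_allow = P_cr/n = 3.187×10^6/4.1 = 777300 N.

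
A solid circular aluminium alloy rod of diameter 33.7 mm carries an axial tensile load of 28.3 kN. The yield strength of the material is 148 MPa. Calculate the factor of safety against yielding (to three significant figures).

A = πd²/4 = 892.0 mm².
σ = F/A = 28300/892.0 = 31.73 MPa.
n = 148/31.73 = 4.665.

n = 4.66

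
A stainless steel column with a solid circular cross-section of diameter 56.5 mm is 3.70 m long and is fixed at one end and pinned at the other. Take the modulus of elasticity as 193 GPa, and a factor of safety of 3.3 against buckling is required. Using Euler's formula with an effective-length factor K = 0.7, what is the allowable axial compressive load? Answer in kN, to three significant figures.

I = πd⁴/64 = π×56.5⁴/64 = 500200 mm⁴.
Effective length L_e = KL = 0.7×3.70 m = 2590 mm.
Euler critical load P_cr = π²EI/L_e² = π²×193000×500200/2590² = 142000 N.
P_allow = P_cr/n = 142000/3.3 = 43040 N.

P_allow = 43.0 kN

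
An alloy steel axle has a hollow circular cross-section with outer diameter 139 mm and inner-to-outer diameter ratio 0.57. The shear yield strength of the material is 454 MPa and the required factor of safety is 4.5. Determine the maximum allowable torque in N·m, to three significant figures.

T_allow = 47600 N·m

τ_allow = 454/4.5 = 100.9 MPa.
For a hollow shaft T_allow = τ_allow·πd_o³(1−k⁴)/16 with 1−k⁴ = 0.8944, so πd_o³(1−k⁴)/16 = 471700 mm³.
T_allow = 100.9×471700 = 4.758×10^7 N·mm = 47580 N·m.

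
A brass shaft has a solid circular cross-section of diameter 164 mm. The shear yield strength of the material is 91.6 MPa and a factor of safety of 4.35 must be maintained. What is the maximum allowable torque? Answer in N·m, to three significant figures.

T_allow = 18200 N·m

τ_allow = 91.6/4.35 = 21.06 MPa.
For a solid shaft T_allow = τ_allow·πd³/16; πd³/16 = π×164³/16 = 866100 mm³.
T_allow = 21.06×866100 = 1.824×10^7 N·mm = 18240 N·m.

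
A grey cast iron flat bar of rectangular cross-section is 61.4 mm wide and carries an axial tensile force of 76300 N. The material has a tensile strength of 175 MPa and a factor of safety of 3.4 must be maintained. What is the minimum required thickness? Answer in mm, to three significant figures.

t = 24.1 mm

σ_allow = 175/3.4 = 51.47 MPa.
Required area A = F/σ_allow = 76300/51.47 = 1482 mm².
t = A/w = 1482/61.4 = 24.14 mm.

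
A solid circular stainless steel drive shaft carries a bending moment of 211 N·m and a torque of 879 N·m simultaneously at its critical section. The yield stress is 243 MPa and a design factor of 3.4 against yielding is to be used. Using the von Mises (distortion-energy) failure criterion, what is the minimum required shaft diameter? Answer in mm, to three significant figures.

σ_allow = σ_y/n = 243/3.4 = 71.47 MPa.
For a solid shaft σ_b = 32M/(πd³) and τ = 16T/(πd³), so the von Mises stress is σ' = (16/πd³)·√(4M²+3T²).
√(4M²+3T²) = √(4×(211000)² + 3×(879000)²) = 1.580×10^6 N·mm.
d³ = 16×1.580×10^6/(π×71.47) = 112600 mm³.
d = 48.29 mm.

d = 48.3 mm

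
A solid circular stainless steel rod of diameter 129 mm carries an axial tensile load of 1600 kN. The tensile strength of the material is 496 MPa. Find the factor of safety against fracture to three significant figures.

n = 4.05

A = πd²/4 = 13070 mm².
σ = F/A = 1600000/13070 = 122.4 MPa.
n = 496/122.4 = 4.052.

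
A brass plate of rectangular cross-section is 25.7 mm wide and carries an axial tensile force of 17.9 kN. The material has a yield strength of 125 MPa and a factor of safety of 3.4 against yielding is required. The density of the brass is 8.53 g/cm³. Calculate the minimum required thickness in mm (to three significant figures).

σ_allow = 125/3.4 = 36.76 MPa.
Required area A = F/σ_allow = 17900/36.76 = 486.9 mm².
t = A/w = 486.9/25.7 = 18.94 mm.

t = 18.9 mm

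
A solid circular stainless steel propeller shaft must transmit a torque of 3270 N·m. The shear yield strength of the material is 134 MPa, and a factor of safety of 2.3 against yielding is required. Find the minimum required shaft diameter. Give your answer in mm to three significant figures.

d = 65.9 mm

Allowable shear stress τ_allow = 134/2.3 = 58.26 MPa.
For a solid shaft τ = 16T/(πd³), so d³ = 16T/(π τ_allow) = 16×3270000/(π×58.26) = 285900 mm³.
d = (285900)^(1/3) = 65.87 mm.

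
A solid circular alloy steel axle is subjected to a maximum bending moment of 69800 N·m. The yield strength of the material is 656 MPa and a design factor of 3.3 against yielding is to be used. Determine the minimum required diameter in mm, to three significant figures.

d = 153 mm

σ_allow = 656/3.3 = 198.8 MPa.
For a solid circular section σ = 32M/(πd³), so d³ = 32M/(π σ_allow) = 32×6.9800×10^7/(π×198.8) = 3.577×10^6 mm³.
d = 152.9 mm.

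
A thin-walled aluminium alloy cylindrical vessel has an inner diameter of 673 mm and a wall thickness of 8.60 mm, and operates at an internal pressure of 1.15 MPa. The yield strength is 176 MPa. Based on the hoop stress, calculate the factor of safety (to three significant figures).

n = 3.91

σ_h = pD/(2t) = 1.15×673/(2×8.60) = 45.00 MPa.
n = 176/45.00 = 3.911.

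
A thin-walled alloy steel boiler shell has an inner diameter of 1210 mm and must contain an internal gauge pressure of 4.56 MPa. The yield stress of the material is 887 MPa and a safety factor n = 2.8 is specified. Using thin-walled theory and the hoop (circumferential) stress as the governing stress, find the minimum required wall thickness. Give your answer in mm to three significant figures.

σ_allow = 887/2.8 = 316.8 MPa.
Hoop stress σ_h = pD/(2t), so t = pD/(2σ_allow) = 4.56×1210/(2×316.8) = 8.709 mm.

t = 8.71 mm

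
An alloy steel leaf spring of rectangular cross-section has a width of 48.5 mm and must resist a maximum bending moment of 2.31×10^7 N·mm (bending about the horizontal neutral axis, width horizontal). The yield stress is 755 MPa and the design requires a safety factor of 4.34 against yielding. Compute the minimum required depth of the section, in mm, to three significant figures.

σ_allow = 755/4.34 = 174.0 MPa.
For a rectangular section σ = 6M/(bh²), so h² = 6M/(b σ_allow) = 6×2.3100×10^7/(48.5×174.0) = 16430 mm².
h = 128.2 mm.

h = 128 mm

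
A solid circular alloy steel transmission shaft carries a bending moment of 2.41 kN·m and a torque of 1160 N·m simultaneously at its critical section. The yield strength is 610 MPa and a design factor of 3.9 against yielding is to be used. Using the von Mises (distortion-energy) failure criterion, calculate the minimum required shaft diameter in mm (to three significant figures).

d = 55.4 mm

σ_allow = σ_y/n = 610/3.9 = 156.4 MPa.
For a solid shaft σ_b = 32M/(πd³) and τ = 16T/(πd³), so the von Mises stress is σ' = (16/πd³)·√(4M²+3T²).
√(4M²+3T²) = √(4×(2.410×10^6)² + 3×(1.160×10^6)²) = 5.222×10^6 N·mm.
d³ = 16×5.222×10^6/(π×156.4) = 170000 mm³.
d = 55.40 mm.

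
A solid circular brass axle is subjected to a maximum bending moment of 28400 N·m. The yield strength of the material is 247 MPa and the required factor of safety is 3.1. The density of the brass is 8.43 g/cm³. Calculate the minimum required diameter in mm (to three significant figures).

d = 154 mm

σ_allow = 247/3.1 = 79.68 MPa.
For a solid circular section σ = 32M/(πd³), so d³ = 32M/(π σ_allow) = 32×2.8400×10^7/(π×79.68) = 3.631×10^6 mm³.
d = 153.7 mm.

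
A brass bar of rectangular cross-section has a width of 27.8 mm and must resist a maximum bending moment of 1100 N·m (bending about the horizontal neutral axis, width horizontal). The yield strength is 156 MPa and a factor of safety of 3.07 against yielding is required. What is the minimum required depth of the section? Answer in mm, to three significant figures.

σ_allow = 156/3.07 = 50.81 MPa.
For a rectangular section σ = 6M/(bh²), so h² = 6M/(b σ_allow) = 6×1100000/(27.8×50.81) = 4672 mm².
h = 68.35 mm.

h = 68.4 mm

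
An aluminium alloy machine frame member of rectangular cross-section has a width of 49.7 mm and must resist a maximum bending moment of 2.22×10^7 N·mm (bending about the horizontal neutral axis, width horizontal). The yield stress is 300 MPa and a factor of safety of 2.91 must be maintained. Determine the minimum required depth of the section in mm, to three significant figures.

σ_allow = 300/2.91 = 103.1 MPa.
For a rectangular section σ = 6M/(bh²), so h² = 6M/(b σ_allow) = 6×2.2200×10^7/(49.7×103.1) = 26000 mm².
h = 161.2 mm.

h = 161 mm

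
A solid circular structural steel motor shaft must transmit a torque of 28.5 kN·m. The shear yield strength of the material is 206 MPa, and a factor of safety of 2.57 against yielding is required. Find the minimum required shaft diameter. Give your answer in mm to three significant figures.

Allowable shear stress τ_allow = 206/2.57 = 80.16 MPa.
For a solid shaft τ = 16T/(πd³), so d³ = 16T/(π τ_allow) = 16×2.8500×10^7/(π×80.16) = 1.811×10^6 mm³.
d = (1.811×10^6)^(1/3) = 121.9 mm.

d = 122 mm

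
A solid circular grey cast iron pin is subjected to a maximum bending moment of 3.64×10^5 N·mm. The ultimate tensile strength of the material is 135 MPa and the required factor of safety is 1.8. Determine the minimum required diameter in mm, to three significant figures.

d = 36.7 mm

σ_allow = 135/1.8 = 75.00 MPa.
For a solid circular section σ = 32M/(πd³), so d³ = 32M/(π σ_allow) = 32×364000/(π×75.00) = 49440 mm³.
d = 36.70 mm.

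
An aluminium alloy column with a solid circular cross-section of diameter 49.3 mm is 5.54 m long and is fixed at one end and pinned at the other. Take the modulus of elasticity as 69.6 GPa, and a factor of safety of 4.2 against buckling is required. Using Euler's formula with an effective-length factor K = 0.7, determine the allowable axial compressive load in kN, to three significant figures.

I = πd⁴/64 = π×49.3⁴/64 = 290000 mm⁴.
Effective length L_e = KL = 0.7×5.54 m = 3878 mm.
Euler critical load P_cr = π²EI/L_e² = π²×69600×290000/3878² = 13240 N.
P_allow = P_cr/n = 13240/4.2 = 3154 N.

P_allow = 3.15 kN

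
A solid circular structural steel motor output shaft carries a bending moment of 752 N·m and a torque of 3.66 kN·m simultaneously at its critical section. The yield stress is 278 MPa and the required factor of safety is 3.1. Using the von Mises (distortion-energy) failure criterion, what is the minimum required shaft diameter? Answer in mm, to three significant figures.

σ_allow = σ_y/n = 278/3.1 = 89.68 MPa.
For a solid shaft σ_b = 32M/(πd³) and τ = 16T/(πd³), so the von Mises stress is σ' = (16/πd³)·√(4M²+3T²).
√(4M²+3T²) = √(4×(752000)² + 3×(3.660×10^6)²) = 6.515×10^6 N·mm.
d³ = 16×6.515×10^6/(π×89.68) = 370000 mm³.
d = 71.79 mm.

d = 71.8 mm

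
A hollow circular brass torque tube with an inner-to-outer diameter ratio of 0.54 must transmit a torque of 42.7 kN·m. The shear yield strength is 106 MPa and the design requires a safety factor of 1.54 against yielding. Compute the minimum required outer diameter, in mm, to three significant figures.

d_o = 151 mm

τ_allow = 106/1.54 = 68.83 MPa.
For a hollow shaft τ = 16T/[πd_o³(1−k⁴)] with k = 0.54, so 1−k⁴ = 0.9150.
d_o³ = 16T/[π τ_allow (1−k⁴)] = 16×4.2700×10^7/(π×68.83×0.9150) = 3.453×10^6 mm³.
d_o = 151.1 mm.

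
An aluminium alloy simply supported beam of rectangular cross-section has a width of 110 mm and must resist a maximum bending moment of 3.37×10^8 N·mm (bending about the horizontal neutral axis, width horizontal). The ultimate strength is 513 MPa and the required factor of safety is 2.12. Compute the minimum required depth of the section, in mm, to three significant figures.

σ_allow = 513/2.12 = 242.0 MPa.
For a rectangular section σ = 6M/(bh²), so h² = 6M/(b σ_allow) = 6×3.3700×10^8/(110×242.0) = 75960 mm².
h = 275.6 mm.

h = 276 mm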